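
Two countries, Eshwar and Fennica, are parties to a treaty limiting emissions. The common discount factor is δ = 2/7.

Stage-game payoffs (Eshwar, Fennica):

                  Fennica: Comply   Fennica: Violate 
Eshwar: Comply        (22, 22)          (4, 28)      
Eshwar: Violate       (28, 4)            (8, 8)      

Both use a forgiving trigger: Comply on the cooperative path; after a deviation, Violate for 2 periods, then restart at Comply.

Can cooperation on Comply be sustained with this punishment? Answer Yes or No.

No

IC: δ+…+δ^2 ≥ (28−22)/(22−8) = 3/7.
At δ = 2/7: partial sum = 0.3673 < 0.4286. Cooperation not sustainable.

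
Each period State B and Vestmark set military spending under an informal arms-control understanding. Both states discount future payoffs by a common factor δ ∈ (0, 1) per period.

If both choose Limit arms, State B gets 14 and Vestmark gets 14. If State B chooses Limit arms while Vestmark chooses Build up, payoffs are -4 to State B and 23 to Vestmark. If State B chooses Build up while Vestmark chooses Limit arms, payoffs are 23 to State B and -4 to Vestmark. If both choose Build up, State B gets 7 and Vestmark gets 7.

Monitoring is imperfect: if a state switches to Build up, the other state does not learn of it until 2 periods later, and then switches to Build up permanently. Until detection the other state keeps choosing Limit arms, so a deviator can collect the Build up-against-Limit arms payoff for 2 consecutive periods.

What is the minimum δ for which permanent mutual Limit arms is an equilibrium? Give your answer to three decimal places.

0.750

Deviating for the 2 undetected periods gains 23−14 = 9 per period over cooperation, then loses 14−7 = 7 per period forever once punishment starts.
Gain: 9(1 + δ + … + δ^1); loss: 7·δ^2/(1−δ).
No profitable deviation ⇔ 9(1−δ^2) ≤ 7·δ^2, i.e. δ^2 ≥ 9/(9+7) = 9/16.
Hence δ ≥ (9/16)^(1/2) ≈ 0.750.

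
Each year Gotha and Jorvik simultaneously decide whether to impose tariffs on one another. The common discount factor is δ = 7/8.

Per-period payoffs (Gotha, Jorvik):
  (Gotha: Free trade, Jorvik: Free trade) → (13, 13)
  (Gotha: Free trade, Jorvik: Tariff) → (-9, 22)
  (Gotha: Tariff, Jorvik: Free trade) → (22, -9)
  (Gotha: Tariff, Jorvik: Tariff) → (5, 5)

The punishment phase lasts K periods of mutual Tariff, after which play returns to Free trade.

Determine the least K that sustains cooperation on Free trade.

Need Σ_{k=1}^{K} δ^k ≥ (22−13)/(13−5) = 1.1250 at δ = 7/8.
At K = 1 the sum is 0.8750 < 1.1250; at K = 2 it is 1.6406 ≥ 1.1250.
So the minimum punishment length is K = 2.

2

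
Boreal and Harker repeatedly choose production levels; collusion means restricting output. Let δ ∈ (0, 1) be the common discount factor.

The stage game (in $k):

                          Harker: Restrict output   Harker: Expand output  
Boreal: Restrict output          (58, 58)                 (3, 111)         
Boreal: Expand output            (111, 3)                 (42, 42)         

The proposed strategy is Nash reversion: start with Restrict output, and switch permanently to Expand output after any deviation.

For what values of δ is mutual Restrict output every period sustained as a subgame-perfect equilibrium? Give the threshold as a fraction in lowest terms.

Under grim trigger the critical discount factor is (T−C)/(T−P) with T = 111, C = 58, P = 42.
δ* = (111−58)/(111−42) = 53/69.

53/69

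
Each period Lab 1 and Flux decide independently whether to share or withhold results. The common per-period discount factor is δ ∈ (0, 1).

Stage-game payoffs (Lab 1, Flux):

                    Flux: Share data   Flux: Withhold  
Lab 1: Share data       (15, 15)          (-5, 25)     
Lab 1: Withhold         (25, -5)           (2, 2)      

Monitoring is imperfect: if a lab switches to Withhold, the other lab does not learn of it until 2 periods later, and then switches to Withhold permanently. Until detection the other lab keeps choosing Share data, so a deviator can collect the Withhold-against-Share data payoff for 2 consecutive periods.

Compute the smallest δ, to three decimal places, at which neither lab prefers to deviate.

0.659

The best deviation is to choose Withhold for all 2 undetected periods, earning 25 each, then 2 forever once detected.
Deviation value: 25(1−δ^2)/(1−δ) + 2δ^2/(1−δ); cooperation value: 15/(1−δ).
IC: 15 ≥ 25(1−δ^2) + 2δ^2 = 25 − 23δ^2.
So δ^2 ≥ 10/23, giving δ ≥ (10/23)^(1/2) ≈ 0.659.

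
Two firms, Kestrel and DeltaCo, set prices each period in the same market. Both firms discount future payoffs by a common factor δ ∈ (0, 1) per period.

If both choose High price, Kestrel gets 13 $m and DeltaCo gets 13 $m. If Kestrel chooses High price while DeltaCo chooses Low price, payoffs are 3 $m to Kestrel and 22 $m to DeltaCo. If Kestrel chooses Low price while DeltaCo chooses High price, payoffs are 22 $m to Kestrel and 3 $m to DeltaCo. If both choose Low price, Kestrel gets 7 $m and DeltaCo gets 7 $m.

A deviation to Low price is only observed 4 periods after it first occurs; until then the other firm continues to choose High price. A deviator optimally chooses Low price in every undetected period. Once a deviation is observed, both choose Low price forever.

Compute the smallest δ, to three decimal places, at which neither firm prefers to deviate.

The best deviation is to choose Low price for all 4 undetected periods, earning 22 each, then 7 forever once detected.
Deviation value: 22(1−δ^4)/(1−δ) + 7δ^4/(1−δ); cooperation value: 13/(1−δ).
IC: 13 ≥ 22(1−δ^4) + 7δ^4 = 22 − 15δ^4.
So δ^4 ≥ 9/15 = 3/5, giving δ ≥ (3/5)^(1/4) ≈ 0.880.

0.880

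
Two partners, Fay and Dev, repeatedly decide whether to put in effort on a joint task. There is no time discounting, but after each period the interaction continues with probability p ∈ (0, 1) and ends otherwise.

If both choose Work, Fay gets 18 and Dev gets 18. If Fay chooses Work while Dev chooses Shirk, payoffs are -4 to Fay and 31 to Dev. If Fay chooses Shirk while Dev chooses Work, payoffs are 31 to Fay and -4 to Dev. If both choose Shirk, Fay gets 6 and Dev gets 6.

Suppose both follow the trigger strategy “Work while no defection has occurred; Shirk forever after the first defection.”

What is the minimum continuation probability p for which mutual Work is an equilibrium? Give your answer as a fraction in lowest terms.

13/25

Expected cooperation value is 18 + p·18 + p²·18 + … = 18/(1−p); deviation gives 31 + p·6/(1−p).
18 ≥ 31(1−p) + 6p ⇒ 25p ≥ 13 ⇒ p ≥ 13/25.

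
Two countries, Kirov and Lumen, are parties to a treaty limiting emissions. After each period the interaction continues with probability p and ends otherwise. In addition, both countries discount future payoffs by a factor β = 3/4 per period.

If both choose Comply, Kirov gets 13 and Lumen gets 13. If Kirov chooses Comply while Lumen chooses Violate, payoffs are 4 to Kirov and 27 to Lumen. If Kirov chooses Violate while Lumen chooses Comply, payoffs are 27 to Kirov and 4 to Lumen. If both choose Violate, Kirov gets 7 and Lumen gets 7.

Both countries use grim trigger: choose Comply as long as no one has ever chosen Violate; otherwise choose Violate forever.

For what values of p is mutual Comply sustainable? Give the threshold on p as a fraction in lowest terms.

14/15

Expected continuation weight on next period's payoff is β·p = 3/4·p, which plays the role of the discount factor.
Cooperation requires 3/4·p ≥ (27−13)/(27−7) = 7/10, hence p ≥ 14/15.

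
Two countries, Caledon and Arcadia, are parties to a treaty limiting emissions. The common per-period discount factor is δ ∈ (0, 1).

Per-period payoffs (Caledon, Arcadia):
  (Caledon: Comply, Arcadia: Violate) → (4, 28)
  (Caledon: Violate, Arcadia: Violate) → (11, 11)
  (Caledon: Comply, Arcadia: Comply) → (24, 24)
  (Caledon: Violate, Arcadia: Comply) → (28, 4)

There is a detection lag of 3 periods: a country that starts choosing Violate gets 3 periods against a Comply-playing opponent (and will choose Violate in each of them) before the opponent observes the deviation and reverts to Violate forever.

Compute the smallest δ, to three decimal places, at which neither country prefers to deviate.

A deviator earns 28 for 3 periods, then 11 forever; cooperating earns 24 forever. Multiplying the IC by (1−δ):
24 ≥ 28(1−δ^3) + 11δ^3, so 17·δ^3 ≥ 4 and δ^3 ≥ 4/17.
δ ≥ (4/17)^(1/3) ≈ 0.617.

0.617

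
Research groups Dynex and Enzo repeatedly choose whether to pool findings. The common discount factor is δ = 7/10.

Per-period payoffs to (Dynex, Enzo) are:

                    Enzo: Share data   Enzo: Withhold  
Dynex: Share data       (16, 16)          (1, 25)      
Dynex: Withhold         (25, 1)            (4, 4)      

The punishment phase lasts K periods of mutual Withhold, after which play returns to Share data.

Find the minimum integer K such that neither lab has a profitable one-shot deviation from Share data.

No profitable deviation requires (16−4)(δ+…+δ^K) ≥ 25−16, i.e. δ+…+δ^K ≥ 3/4 ≈ 0.7500.
With δ = 7/10, the partial sums are K=1: 0.7000, K=2: 1.1900.
K = 2 is the first length at which the sum reaches 0.7500.

2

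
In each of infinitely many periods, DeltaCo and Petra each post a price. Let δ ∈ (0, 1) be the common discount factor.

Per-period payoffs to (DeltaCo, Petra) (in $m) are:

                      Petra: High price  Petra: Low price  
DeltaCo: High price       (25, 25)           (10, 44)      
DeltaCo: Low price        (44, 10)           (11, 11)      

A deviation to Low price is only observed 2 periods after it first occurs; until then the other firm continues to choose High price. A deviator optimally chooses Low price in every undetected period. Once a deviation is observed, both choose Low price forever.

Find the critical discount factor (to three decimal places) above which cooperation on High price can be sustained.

The best deviation is to choose Low price for all 2 undetected periods, earning 44 each, then 11 forever once detected.
Deviation value: 44(1−δ^2)/(1−δ) + 11δ^2/(1−δ); cooperation value: 25/(1−δ).
IC: 25 ≥ 44(1−δ^2) + 11δ^2 = 44 − 33δ^2.
So δ^2 ≥ 19/33, giving δ ≥ (19/33)^(1/2) ≈ 0.759.

0.759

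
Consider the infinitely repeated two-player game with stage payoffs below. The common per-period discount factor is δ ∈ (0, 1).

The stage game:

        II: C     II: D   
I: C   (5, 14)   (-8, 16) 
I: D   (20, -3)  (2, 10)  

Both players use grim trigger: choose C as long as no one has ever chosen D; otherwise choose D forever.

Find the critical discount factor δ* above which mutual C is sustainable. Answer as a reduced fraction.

5/6

I's threshold: (20−5)/(20−2) = 5/6.
II's threshold: (16−14)/(16−10) = 1/3.
5/6 > 1/3, so I binds and δ* = 5/6.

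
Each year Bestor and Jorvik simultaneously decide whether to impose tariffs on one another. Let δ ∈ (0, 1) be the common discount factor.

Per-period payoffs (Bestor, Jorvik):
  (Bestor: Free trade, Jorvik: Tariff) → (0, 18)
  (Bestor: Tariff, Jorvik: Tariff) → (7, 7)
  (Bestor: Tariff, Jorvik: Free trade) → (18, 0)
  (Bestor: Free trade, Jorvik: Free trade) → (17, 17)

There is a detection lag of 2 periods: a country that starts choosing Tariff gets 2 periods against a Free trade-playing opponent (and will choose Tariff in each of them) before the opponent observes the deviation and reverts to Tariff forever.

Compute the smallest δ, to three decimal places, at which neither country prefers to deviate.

0.302

Deviating for the 2 undetected periods gains 18−17 = 1 per period over cooperation, then loses 17−7 = 10 per period forever once punishment starts.
Gain: 1(1 + δ + … + δ^1); loss: 10·δ^2/(1−δ).
No profitable deviation ⇔ 1(1−δ^2) ≤ 10·δ^2, i.e. δ^2 ≥ 1/(1+10) = 1/11.
Hence δ ≥ (1/11)^(1/2) ≈ 0.302.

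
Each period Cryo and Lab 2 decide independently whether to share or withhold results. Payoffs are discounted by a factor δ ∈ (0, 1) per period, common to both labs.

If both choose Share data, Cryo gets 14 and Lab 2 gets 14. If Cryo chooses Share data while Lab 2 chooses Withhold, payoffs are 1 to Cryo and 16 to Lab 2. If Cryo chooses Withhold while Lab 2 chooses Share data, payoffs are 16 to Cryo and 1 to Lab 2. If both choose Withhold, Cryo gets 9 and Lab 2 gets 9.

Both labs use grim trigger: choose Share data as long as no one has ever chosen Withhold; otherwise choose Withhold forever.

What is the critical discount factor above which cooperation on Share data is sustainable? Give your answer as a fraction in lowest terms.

2/7

Cooperation forever yields 14 each period: 14/(1−δ).
Deviating yields 16 once, then 9 forever: 16 + 9δ/(1−δ).
No profitable deviation requires 14/(1−δ) ≥ 16 + 9δ/(1−δ).
Multiplying by (1−δ): 14 ≥ 16(1−δ) + 9δ = 16 − 7δ.
So 7δ ≥ 2, i.e. δ ≥ 2/7.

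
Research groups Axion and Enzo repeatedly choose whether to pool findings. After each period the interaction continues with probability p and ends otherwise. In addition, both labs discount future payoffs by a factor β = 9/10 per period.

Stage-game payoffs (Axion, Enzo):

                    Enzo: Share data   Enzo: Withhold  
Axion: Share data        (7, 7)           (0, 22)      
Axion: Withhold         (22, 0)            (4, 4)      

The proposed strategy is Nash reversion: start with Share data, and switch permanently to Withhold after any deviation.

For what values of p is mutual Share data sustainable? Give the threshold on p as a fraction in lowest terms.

25/27

With continuation probability p and discount β, the effective per-period discount factor is βp.
Grim-trigger IC: βp ≥ (22−7)/(22−4) = 5/6.
So p ≥ (5/6)/(9/10) = 25/27.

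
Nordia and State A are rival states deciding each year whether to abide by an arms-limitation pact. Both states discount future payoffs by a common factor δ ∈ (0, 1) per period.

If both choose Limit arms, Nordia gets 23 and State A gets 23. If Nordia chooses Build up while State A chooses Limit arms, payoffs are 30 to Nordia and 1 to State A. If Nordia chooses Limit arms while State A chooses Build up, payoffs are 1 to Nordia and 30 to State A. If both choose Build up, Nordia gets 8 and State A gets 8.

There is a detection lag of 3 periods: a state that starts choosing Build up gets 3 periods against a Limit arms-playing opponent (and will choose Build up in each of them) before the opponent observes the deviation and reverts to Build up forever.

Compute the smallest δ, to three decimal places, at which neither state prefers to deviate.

The best deviation is to choose Build up for all 3 undetected periods, earning 30 each, then 8 forever once detected.
Deviation value: 30(1−δ^3)/(1−δ) + 8δ^3/(1−δ); cooperation value: 23/(1−δ).
IC: 23 ≥ 30(1−δ^3) + 8δ^3 = 30 − 22δ^3.
So δ^3 ≥ 7/22, giving δ ≥ (7/22)^(1/3) ≈ 0.683.

0.683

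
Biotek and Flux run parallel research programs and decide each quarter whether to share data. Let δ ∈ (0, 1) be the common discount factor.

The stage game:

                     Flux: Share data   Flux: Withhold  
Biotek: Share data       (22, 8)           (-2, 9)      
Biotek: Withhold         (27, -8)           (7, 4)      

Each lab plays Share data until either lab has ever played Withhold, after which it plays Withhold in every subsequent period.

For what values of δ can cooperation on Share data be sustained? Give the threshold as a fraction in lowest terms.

1/4

Biotek's threshold: (27−22)/(27−7) = 1/4.
Flux's threshold: (9−8)/(9−4) = 1/5.
1/4 > 1/5, so Biotek binds and δ* = 1/4.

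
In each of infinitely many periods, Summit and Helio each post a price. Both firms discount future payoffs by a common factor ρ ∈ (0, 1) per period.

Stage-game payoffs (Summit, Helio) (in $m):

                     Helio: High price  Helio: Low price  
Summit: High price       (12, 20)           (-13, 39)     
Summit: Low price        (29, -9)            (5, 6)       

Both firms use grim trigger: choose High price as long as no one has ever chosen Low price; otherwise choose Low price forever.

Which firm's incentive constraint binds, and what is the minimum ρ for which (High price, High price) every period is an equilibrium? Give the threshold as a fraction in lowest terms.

For Summit: deviation gain 29−12 = 17, per-period punishment loss 12−5 = 7. IC gives ρ ≥ 17/24.
For Helio: gain 19, loss 14 per period, so ρ ≥ 19/33.
The tighter constraint is Summit's, so cooperation needs ρ ≥ 17/24.

Summit; ρ ≥ 17/24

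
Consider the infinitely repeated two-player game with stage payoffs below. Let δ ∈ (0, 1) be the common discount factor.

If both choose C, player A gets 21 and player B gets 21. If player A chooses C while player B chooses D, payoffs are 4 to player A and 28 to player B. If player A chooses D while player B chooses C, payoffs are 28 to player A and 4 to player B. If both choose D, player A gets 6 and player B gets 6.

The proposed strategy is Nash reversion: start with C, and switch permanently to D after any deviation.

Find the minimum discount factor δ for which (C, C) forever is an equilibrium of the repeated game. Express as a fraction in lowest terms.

7/22

Under grim trigger the critical discount factor is (T−C)/(T−P) with T = 28, C = 21, P = 6.
δ* = (28−21)/(28−6) = 7/22.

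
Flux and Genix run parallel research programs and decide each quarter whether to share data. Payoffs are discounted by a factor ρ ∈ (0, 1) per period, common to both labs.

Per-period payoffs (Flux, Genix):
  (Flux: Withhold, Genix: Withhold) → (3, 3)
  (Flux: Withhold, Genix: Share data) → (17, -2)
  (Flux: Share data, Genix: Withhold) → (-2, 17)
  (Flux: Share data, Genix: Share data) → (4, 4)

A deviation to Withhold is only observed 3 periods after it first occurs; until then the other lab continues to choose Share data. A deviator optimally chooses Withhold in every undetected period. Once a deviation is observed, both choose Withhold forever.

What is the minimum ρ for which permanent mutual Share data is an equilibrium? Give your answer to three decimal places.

The best deviation is to choose Withhold for all 3 undetected periods, earning 17 each, then 3 forever once detected.
Deviation value: 17(1−ρ^3)/(1−ρ) + 3ρ^3/(1−ρ); cooperation value: 4/(1−ρ).
IC: 4 ≥ 17(1−ρ^3) + 3ρ^3 = 17 − 14ρ^3.
So ρ^3 ≥ 13/14, giving ρ ≥ (13/14)^(1/3) ≈ 0.976.

0.976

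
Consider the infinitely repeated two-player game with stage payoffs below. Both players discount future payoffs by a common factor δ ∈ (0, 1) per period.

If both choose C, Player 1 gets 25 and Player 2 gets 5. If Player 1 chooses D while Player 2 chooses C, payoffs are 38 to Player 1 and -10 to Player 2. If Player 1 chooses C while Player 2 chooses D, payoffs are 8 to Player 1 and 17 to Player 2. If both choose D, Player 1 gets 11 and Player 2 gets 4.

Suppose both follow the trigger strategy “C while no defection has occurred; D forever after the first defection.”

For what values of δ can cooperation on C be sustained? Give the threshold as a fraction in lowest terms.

12/13

For Player 1: deviation gain 38−25 = 13, per-period punishment loss 25−11 = 14. IC gives δ ≥ 13/27.
For Player 2: gain 12, loss 1 per period, so δ ≥ 12/13.
The tighter constraint is Player 2's, so cooperation needs δ ≥ 12/13.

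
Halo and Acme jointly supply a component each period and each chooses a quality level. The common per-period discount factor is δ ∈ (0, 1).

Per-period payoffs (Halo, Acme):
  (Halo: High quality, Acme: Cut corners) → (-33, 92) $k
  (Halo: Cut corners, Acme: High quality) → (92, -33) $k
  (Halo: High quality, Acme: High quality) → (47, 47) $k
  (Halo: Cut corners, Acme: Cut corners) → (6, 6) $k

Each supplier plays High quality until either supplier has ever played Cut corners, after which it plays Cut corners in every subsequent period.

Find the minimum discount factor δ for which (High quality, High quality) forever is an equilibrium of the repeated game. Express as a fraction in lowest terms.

47/(1−δ) ≥ 92 + 6δ/(1−δ)
47 ≥ 92 − 86δ
δ ≥ 45/86.

45/86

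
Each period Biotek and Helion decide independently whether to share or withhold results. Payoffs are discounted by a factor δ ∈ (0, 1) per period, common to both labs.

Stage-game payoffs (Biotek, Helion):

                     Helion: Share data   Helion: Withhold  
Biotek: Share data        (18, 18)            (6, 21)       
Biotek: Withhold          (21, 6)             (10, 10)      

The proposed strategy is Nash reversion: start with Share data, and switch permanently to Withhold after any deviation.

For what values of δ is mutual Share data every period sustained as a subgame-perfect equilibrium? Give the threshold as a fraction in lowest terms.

3/11

Under grim trigger the critical discount factor is (T−C)/(T−P) with T = 21, C = 18, P = 10.
δ* = (21−18)/(21−10) = 3/11.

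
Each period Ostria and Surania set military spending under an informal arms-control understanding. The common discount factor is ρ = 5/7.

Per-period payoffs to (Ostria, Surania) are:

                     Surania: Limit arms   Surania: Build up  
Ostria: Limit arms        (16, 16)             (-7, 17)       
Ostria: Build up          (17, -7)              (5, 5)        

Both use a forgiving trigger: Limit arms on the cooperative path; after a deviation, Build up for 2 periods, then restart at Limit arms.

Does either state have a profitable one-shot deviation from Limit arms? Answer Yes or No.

IC: ρ+…+ρ^2 ≥ (17−16)/(16−5) = 1/11.
At ρ = 5/7: partial sum = 1.2245 ≥ 0.0909. Cooperation sustainable.

No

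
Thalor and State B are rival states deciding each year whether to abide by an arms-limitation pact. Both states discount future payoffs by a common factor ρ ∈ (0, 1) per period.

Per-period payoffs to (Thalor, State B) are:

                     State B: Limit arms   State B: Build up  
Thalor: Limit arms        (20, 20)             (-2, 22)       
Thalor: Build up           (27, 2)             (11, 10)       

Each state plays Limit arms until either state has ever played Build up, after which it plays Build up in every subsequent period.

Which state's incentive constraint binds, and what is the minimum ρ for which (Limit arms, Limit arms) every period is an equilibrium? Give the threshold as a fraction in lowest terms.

Thalor; ρ ≥ 7/16

Thalor's threshold: (27−20)/(27−11) = 7/16.
State B's threshold: (22−20)/(22−10) = 1/6.
7/16 > 1/6, so Thalor binds and ρ* = 7/16.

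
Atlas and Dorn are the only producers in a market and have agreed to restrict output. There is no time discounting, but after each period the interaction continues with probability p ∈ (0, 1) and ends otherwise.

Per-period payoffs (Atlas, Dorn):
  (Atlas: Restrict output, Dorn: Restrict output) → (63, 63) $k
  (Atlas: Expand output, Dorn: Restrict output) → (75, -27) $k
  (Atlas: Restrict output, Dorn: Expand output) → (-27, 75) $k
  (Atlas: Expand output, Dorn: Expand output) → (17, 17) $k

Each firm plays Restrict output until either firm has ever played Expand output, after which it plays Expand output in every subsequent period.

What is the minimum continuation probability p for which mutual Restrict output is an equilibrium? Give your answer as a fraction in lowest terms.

6/29

With no time discounting, the continuation probability p plays the role of the discount factor.
Grim-trigger IC: 63/(1−p) ≥ 75 + 17p/(1−p) ⇒ p ≥ (75−63)/(75−17) = 6/29.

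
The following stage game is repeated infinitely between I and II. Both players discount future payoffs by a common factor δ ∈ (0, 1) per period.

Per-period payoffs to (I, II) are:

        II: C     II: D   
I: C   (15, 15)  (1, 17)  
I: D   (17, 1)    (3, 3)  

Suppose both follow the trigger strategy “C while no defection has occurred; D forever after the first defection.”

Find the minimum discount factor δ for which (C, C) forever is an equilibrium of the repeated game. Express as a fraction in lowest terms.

15/(1−δ) ≥ 17 + 3δ/(1−δ)
15 ≥ 17 − 14δ
δ ≥ 2/14 = 1/7.

1/7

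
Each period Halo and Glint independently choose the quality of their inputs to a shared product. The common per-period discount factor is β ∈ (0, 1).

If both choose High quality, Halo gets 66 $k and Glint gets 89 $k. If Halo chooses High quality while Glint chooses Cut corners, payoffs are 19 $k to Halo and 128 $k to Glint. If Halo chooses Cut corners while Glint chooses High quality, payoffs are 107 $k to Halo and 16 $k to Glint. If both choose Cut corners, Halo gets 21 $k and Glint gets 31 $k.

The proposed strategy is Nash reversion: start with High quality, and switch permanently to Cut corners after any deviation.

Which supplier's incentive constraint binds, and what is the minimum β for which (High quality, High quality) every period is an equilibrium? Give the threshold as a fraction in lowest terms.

Halo: cooperation gives 66 each period; deviation gives 107 once then 21 forever.
  66/(1−β) ≥ 107 + 21β/(1−β) ⇒ β ≥ 41/86.
Glint: cooperation gives 89 each period; deviation gives 128 once then 31 forever.
  β ≥ 39/97.
Both must hold, so the binding constraint is Halo's: β ≥ 41/86.

Halo; β ≥ 41/86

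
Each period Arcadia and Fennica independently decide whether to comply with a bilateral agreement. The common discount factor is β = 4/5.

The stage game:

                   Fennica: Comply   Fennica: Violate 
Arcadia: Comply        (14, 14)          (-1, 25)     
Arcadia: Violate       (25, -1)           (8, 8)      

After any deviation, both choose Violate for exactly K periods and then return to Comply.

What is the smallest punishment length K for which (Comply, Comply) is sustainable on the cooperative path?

3

No profitable deviation requires (14−8)(β+…+β^K) ≥ 25−14, i.e. β+…+β^K ≥ 11/6 ≈ 1.8333.
With β = 4/5, the partial sums are K=1: 0.8000, K=2: 1.4400, K=3: 1.9520.
K = 3 is the first length at which the sum reaches 1.8333.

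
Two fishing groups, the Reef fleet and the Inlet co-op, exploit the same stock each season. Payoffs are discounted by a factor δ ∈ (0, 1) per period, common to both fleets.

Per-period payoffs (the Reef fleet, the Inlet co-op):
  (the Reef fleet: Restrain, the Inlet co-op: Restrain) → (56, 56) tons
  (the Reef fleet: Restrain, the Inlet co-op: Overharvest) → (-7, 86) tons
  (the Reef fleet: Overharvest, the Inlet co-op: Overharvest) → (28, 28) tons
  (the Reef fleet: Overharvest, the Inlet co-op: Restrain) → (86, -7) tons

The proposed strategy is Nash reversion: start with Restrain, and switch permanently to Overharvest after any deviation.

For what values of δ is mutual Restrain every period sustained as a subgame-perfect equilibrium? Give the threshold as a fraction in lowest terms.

56/(1−δ) ≥ 86 + 28δ/(1−δ)
56 ≥ 86 − 58δ
δ ≥ 30/58 = 15/29.

15/29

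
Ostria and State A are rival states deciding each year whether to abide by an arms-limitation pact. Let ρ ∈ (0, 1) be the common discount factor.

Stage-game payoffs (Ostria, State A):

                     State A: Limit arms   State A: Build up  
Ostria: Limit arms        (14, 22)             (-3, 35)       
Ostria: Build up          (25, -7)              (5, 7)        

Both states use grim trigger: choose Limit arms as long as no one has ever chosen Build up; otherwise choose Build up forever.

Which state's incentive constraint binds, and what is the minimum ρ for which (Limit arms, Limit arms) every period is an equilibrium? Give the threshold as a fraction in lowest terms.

For Ostria: deviation gain 25−14 = 11, per-period punishment loss 14−5 = 9. IC gives ρ ≥ 11/20.
For State A: gain 13, loss 15 per period, so ρ ≥ 13/28.
The tighter constraint is Ostria's, so cooperation needs ρ ≥ 11/20.

Ostria; ρ ≥ 11/20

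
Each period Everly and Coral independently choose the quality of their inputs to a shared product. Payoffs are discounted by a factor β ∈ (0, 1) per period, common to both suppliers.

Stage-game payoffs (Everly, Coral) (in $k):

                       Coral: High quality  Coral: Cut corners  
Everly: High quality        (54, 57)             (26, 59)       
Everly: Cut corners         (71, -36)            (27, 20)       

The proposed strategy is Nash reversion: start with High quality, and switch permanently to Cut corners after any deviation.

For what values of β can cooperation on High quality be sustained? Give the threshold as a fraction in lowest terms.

17/44

For Everly: deviation gain 71−54 = 17, per-period punishment loss 54−27 = 27. IC gives β ≥ 17/44.
For Coral: gain 2, loss 37 per period, so β ≥ 2/39.
The tighter constraint is Everly's, so cooperation needs β ≥ 17/44.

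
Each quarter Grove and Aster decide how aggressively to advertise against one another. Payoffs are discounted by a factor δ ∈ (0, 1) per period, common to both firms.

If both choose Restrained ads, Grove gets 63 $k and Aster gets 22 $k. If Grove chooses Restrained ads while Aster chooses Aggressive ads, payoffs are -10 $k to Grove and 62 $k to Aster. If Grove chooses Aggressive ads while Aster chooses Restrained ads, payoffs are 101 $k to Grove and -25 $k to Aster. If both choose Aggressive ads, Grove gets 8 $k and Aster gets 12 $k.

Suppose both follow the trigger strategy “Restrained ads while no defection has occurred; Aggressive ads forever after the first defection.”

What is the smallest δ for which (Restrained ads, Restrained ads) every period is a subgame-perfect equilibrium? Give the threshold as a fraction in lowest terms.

4/5

For Grove: deviation gain 101−63 = 38, per-period punishment loss 63−8 = 55. IC gives δ ≥ 38/93.
For Aster: gain 40, loss 10 per period, so δ ≥ 40/50 = 4/5.
The tighter constraint is Aster's, so cooperation needs δ ≥ 4/5.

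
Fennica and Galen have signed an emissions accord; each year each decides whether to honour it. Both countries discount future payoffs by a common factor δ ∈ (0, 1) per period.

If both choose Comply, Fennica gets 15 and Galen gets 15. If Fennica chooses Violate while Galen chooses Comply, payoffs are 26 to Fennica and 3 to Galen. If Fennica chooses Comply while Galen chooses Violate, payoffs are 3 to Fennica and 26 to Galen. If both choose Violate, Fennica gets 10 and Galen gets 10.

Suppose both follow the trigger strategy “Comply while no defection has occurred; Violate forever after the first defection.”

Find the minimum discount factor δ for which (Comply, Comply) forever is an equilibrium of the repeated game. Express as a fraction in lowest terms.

One-period gain from deviating is 26 − 15 = 11. The loss is 15 − 10 = 5 in every subsequent period, with present value 5·δ/(1−δ).
Deviation is unprofitable when 5·δ/(1−δ) ≥ 11, i.e. δ/(1−δ) ≥ 11/5.
Equivalently δ ≥ 11/(11+5) = 11/16.

11/16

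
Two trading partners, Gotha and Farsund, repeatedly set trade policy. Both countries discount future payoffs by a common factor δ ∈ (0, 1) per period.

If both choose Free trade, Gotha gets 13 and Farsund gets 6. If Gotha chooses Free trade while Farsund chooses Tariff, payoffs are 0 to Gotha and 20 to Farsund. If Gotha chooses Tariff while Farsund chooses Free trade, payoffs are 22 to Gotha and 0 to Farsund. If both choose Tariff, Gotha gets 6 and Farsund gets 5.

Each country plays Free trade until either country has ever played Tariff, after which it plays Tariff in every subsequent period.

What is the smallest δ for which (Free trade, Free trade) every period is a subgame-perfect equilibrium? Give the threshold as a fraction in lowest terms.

Gotha: cooperation gives 13 each period; deviation gives 22 once then 6 forever.
  13/(1−δ) ≥ 22 + 6δ/(1−δ) ⇒ δ ≥ 9/16.
Farsund: cooperation gives 6 each period; deviation gives 20 once then 5 forever.
  δ ≥ 14/15.
Both must hold, so the binding constraint is Farsund's: δ ≥ 14/15.

14/15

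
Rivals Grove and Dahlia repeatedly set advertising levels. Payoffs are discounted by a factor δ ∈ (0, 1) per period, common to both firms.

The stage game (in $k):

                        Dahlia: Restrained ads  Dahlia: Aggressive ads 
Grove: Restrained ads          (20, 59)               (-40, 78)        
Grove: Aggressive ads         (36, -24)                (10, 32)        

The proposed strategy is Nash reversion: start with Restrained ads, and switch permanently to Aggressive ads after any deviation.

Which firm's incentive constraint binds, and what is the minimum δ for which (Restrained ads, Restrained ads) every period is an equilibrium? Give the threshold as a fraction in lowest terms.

Grove: cooperation gives 20 each period; deviation gives 36 once then 10 forever.
  20/(1−δ) ≥ 36 + 10δ/(1−δ) ⇒ δ ≥ 16/26 = 8/13.
Dahlia: cooperation gives 59 each period; deviation gives 78 once then 32 forever.
  δ ≥ 19/46.
Both must hold, so the binding constraint is Grove's: δ ≥ 8/13.

Grove; δ ≥ 8/13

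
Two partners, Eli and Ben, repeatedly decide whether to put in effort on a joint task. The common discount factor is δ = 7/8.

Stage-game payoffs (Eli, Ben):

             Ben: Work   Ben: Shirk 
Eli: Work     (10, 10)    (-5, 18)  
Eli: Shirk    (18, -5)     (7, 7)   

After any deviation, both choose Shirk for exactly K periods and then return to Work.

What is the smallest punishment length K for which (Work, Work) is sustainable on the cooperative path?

4

Need Σ_{k=1}^{K} δ^k ≥ (18−10)/(10−7) = 2.6667 at δ = 7/8.
At K = 3 the sum is 2.3105 < 2.6667; at K = 4 it is 2.8967 ≥ 2.6667.
So the minimum punishment length is K = 4.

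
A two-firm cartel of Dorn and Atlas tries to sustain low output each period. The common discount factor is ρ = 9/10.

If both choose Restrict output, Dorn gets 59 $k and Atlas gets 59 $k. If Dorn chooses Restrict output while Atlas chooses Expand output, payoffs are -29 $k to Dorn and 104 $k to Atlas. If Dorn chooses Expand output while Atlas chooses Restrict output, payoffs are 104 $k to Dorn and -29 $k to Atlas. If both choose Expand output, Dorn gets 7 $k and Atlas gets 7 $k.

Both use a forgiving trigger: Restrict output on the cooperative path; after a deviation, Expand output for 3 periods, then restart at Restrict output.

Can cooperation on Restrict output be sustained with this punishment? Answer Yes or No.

A one-shot deviation gives 104 now, then 7 for 3 periods, then back to 59.
Gain from deviating: (104−59) today; loss: (59−7) in each of the next 3 periods.
No-deviation condition: (59−7)(ρ+…+ρ^3) ≥ 104−59, i.e. ρ+…+ρ^3 ≥ 45/52.
At ρ = 9/10: ρ+…+ρ^3 = 2.4390 ≥ 0.8654.
So cooperation is sustainable.

Yes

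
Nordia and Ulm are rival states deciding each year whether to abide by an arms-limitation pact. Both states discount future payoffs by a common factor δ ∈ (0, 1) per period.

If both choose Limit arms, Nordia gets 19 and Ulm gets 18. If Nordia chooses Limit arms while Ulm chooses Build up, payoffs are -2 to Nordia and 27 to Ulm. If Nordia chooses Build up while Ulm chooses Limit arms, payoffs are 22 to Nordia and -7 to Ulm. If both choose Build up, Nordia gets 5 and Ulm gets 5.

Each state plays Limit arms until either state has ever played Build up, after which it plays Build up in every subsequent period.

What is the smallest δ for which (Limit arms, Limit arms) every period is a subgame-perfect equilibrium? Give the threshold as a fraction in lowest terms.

9/22

For Nordia: deviation gain 22−19 = 3, per-period punishment loss 19−5 = 14. IC gives δ ≥ 3/17.
For Ulm: gain 9, loss 13 per period, so δ ≥ 9/22.
The tighter constraint is Ulm's, so cooperation needs δ ≥ 9/22.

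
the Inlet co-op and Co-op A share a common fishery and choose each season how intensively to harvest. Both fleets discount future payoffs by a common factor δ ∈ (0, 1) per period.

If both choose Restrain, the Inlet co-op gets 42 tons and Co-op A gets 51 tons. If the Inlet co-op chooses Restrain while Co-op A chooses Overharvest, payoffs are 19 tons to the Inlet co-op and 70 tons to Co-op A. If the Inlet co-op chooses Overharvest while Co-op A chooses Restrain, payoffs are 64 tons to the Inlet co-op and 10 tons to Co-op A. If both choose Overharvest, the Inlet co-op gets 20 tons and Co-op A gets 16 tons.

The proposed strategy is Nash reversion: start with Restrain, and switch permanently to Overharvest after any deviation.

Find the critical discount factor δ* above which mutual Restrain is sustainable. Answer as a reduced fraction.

1/2

the Inlet co-op: cooperation gives 42 each period; deviation gives 64 once then 20 forever.
  42/(1−δ) ≥ 64 + 20δ/(1−δ) ⇒ δ ≥ 22/44 = 1/2.
Co-op A: cooperation gives 51 each period; deviation gives 70 once then 16 forever.
  δ ≥ 19/54.
Both must hold, so the binding constraint is the Inlet co-op's: δ ≥ 1/2.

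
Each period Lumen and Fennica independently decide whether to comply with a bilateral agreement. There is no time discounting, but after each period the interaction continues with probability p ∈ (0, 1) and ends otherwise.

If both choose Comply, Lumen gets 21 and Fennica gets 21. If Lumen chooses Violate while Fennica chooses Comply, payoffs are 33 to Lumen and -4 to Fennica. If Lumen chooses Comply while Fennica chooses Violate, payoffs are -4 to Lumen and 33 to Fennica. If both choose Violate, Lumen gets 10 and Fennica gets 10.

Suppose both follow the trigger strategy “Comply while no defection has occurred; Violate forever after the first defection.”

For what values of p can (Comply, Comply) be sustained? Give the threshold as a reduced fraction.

With no time discounting, the continuation probability p plays the role of the discount factor.
Grim-trigger IC: 21/(1−p) ≥ 33 + 10p/(1−p) ⇒ p ≥ (33−21)/(33−10) = 12/23.

12/23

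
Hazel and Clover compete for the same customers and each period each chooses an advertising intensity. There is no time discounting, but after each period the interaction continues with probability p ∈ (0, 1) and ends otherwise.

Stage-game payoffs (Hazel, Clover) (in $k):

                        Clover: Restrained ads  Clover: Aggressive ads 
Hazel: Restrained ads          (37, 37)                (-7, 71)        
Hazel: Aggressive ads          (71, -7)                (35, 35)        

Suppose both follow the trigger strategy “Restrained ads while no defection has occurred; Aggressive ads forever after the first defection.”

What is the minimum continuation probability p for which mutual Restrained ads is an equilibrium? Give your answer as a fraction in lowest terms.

Expected cooperation value is 37 + p·37 + p²·37 + … = 37/(1−p); deviation gives 71 + p·35/(1−p).
37 ≥ 71(1−p) + 35p ⇒ 36p ≥ 34 ⇒ p ≥ 34/36 = 17/18.

17/18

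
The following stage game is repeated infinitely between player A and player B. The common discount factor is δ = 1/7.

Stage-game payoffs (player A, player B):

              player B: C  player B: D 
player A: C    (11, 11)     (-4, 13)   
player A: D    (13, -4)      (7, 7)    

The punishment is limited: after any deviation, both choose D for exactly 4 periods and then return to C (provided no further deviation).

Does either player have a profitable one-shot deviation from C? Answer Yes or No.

Yes

Comparing payoff streams over the 5 periods until play realigns: cooperate → 11(1+δ+…+δ^4); deviate → 13 + 7(δ+…+δ^4).
Cooperation is sustained iff (11−7)(δ+…+δ^4) ≥ 13−11.
δ+…+δ^4 = 1/7·(1−(1/7)^4)/(1−1/7) = 0.1666, and (13−11)/(11−7) = 0.5000.
0.1666 < 0.5000, so cooperation is not sustainable.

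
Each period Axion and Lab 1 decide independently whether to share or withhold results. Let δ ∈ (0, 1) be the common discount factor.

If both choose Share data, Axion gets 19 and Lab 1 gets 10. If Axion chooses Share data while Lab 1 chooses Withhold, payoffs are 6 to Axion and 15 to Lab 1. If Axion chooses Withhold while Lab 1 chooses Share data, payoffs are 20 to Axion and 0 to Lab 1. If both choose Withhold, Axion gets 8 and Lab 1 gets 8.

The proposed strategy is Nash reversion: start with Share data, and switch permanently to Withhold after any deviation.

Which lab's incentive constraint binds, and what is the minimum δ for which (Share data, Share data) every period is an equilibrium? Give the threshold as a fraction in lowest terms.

Lab 1; δ ≥ 5/7

For Axion: deviation gain 20−19 = 1, per-period punishment loss 19−8 = 11. IC gives δ ≥ 1/12.
For Lab 1: gain 5, loss 2 per period, so δ ≥ 5/7.
The tighter constraint is Lab 1's, so cooperation needs δ ≥ 5/7.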